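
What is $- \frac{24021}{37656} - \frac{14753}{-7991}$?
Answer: $\frac{40398573}{33434344} \approx 1.2083$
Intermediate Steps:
$- \frac{24021}{37656} - \frac{14753}{-7991} = \left(-24021\right) \frac{1}{37656} - - \frac{14753}{7991} = - \frac{2669}{4184} + \frac{14753}{7991} = \frac{40398573}{33434344}$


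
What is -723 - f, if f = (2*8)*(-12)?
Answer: -531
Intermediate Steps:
f = -192 (f = 16*(-12) = -192)
-723 - f = -723 - 1*(-192) = -723 + 192 = -531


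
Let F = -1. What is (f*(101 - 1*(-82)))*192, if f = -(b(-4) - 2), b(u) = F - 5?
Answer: 281088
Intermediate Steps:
b(u) = -6 (b(u) = -1 - 5 = -6)
f = 8 (f = -(-6 - 2) = -1*(-8) = 8)
(f*(101 - 1*(-82)))*192 = (8*(101 - 1*(-82)))*192 = (8*(101 + 82))*192 = (8*183)*192 = 1464*192 = 281088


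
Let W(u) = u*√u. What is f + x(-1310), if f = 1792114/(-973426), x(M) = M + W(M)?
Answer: -638490087/486713 - 1310*I*√1310 ≈ -1311.8 - 47414.0*I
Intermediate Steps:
W(u) = u^(3/2)
x(M) = M + M^(3/2)
f = -896057/486713 (f = 1792114*(-1/973426) = -896057/486713 ≈ -1.8410)
f + x(-1310) = -896057/486713 + (-1310 + (-1310)^(3/2)) = -896057/486713 + (-1310 - 1310*I*√1310) = -638490087/486713 - 1310*I*√1310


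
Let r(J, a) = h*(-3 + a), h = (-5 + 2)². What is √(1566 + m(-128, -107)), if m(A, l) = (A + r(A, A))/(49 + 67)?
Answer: √5230121/58 ≈ 39.430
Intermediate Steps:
h = 9 (h = (-3)² = 9)
r(J, a) = -27 + 9*a (r(J, a) = 9*(-3 + a) = -27 + 9*a)
m(A, l) = -27/116 + 5*A/58 (m(A, l) = (A + (-27 + 9*A))/(49 + 67) = (-27 + 10*A)/116 = (-27 + 10*A)*(1/116) = -27/116 + 5*A/58)
√(1566 + m(-128, -107)) = √(1566 + (-27/116 + (5/58)*(-128))) = √(1566 + (-27/116 - 320/29)) = √(1566 - 1307/116) = √(180349/116) = √5230121/58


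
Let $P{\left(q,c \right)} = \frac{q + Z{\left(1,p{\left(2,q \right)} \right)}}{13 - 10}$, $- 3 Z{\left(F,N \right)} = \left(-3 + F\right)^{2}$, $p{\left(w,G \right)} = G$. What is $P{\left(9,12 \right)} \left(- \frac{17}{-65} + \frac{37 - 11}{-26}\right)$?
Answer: $- \frac{368}{195} \approx -1.8872$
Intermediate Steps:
$Z{\left(F,N \right)} = - \frac{\left(-3 + F\right)^{2}}{3}$
$P{\left(q,c \right)} = - \frac{4}{9} + \frac{q}{3}$ ($P{\left(q,c \right)} = \frac{q - \frac{\left(-3 + 1\right)^{2}}{3}}{13 - 10} = \frac{q - \frac{\left(-2\right)^{2}}{3}}{3} = \left(q - \frac{4}{3}\right) \frac{1}{3} = \left(- \frac{4}{3} + q\right) \frac{1}{3} = - \frac{4}{9} + \frac{q}{3}$)
$P{\left(9,12 \right)} \left(- \frac{17}{-65} + \frac{37 - 11}{-26}\right) = \left(- \frac{4}{9} + \frac{1}{3} \cdot 9\right) \left(- \frac{17}{-65} + \frac{37 - 11}{-26}\right) = \left(- \frac{4}{9} + 3\right) \left(\left(-17\right) \left(- \frac{1}{65}\right) + 26 \left(- \frac{1}{26}\right)\right) = \frac{23 \left(\frac{17}{65} - 1\right)}{9} = \frac{23}{9} \left(- \frac{48}{65}\right) = - \frac{368}{195}$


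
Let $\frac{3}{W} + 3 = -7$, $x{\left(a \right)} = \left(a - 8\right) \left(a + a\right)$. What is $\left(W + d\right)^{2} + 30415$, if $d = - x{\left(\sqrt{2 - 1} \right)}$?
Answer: $\frac{3060269}{100} \approx 30603.0$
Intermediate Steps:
$x{\left(a \right)} = 2 a \left(-8 + a\right)$ ($x{\left(a \right)} = \left(-8 + a\right) 2 a = 2 a \left(-8 + a\right)$)
$W = - \frac{3}{10}$ ($W = \frac{3}{-3 - 7} = \frac{3}{-10} = 3 \left(- \frac{1}{10}\right) = - \frac{3}{10} \approx -0.3$)
$d = 14$ ($d = - 2 \sqrt{2 - 1} \left(-8 + \sqrt{2 - 1}\right) = - 2 \sqrt{1} \left(-8 + \sqrt{1}\right) = - 2 \cdot 1 \left(-8 + 1\right) = - 2 \cdot 1 \left(-7\right) = \left(-1\right) \left(-14\right) = 14$)
$\left(W + d\right)^{2} + 30415 = \left(- \frac{3}{10} + 14\right)^{2} + 30415 = \left(\frac{137}{10}\right)^{2} + 30415 = \frac{18769}{100} + 30415 = \frac{3060269}{100}$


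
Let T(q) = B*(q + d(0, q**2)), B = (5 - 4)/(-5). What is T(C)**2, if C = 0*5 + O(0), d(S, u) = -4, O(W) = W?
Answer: 16/25 ≈ 0.64000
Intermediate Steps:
B = -1/5 (B = 1*(-1/5) = -1/5 ≈ -0.20000)
C = 0 (C = 0*5 + 0 = 0 + 0 = 0)
T(q) = 4/5 - q/5 (T(q) = -(q - 4)/5 = -(-4 + q)/5 = 4/5 - q/5)
T(C)**2 = (4/5 - 1/5*0)**2 = (4/5 + 0)**2 = (4/5)**2 = 16/25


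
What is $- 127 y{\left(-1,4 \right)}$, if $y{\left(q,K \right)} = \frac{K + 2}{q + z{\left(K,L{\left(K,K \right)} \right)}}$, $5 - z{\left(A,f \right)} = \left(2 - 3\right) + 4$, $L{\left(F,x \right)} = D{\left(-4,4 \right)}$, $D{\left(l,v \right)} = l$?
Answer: $-762$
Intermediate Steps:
$L{\left(F,x \right)} = -4$
$z{\left(A,f \right)} = 2$ ($z{\left(A,f \right)} = 5 - \left(\left(2 - 3\right) + 4\right) = 5 - \left(-1 + 4\right) = 5 - 3 = 2$)
$y{\left(q,K \right)} = \frac{2 + K}{2 + q}$ ($y{\left(q,K \right)} = \frac{K + 2}{q + 2} = \frac{2 + K}{2 + q}$)
$- 127 y{\left(-1,4 \right)} = - 127 \frac{2 + 4}{2 - 1} = - 127 \cdot 1^{-1} \cdot 6 = - 127 \cdot 1 \cdot 6 = \left(-127\right) 6 = -762$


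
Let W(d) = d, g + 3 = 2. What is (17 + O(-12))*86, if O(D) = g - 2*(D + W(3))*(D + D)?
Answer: -35776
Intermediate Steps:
g = -1 (g = -3 + 2 = -1)
O(D) = -1 - 4*D*(3 + D) (O(D) = -1 - 2*(D + 3)*(D + D) = -1 - 2*(3 + D)*2*D = -1 - 4*D*(3 + D))
(17 + O(-12))*86 = (17 + (-1 - 12*(-12) - 4*(-12)**2))*86 = (17 + (-1 + 144 - 4*144))*86 = (17 + (-1 + 144 - 576))*86 = (17 - 433)*86 = -416*86 = -35776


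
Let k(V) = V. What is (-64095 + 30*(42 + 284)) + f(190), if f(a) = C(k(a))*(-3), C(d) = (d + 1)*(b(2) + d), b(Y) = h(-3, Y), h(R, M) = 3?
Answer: -164904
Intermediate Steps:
b(Y) = 3
C(d) = (1 + d)*(3 + d) (C(d) = (d + 1)*(3 + d) = (1 + d)*(3 + d))
f(a) = -9 - 12*a - 3*a**2 (f(a) = (3 + a**2 + 4*a)*(-3) = -9 - 12*a - 3*a**2)
(-64095 + 30*(42 + 284)) + f(190) = (-64095 + 30*(42 + 284)) + (-9 - 12*190 - 3*190**2) = (-64095 + 30*326) + (-9 - 2280 - 3*36100) = (-64095 + 9780) + (-9 - 2280 - 108300) = -54315 - 110589 = -164904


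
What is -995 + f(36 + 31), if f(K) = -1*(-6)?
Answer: -989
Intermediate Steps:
f(K) = 6
-995 + f(36 + 31) = -995 + 6 = -989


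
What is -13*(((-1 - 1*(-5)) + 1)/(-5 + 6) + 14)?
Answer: -247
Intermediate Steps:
-13*(((-1 - 1*(-5)) + 1)/(-5 + 6) + 14) = -13*(((-1 + 5) + 1)/1 + 14) = -13*((4 + 1)*1 + 14) = -13*(5*1 + 14) = -13*(5 + 14) = -13*19 = -247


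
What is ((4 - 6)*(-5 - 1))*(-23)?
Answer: -276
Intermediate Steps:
((4 - 6)*(-5 - 1))*(-23) = -2*(-6)*(-23) = 12*(-23) = -276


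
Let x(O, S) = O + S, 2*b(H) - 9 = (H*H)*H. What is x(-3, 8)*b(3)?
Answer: 90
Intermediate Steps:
b(H) = 9/2 + H³/2 (b(H) = 9/2 + ((H*H)*H)/2 = 9/2 + (H²*H)/2 = 9/2 + H³/2)
x(-3, 8)*b(3) = (-3 + 8)*(9/2 + (½)*3³) = 5*(9/2 + (½)*27) = 5*(9/2 + 27/2) = 5*18 = 90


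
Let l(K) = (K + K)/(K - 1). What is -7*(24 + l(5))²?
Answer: -19663/4 ≈ -4915.8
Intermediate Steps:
l(K) = 2*K/(-1 + K) (l(K) = (2*K)/(-1 + K) = 2*K/(-1 + K))
-7*(24 + l(5))² = -7*(24 + 2*5/(-1 + 5))² = -7*(24 + 2*5/4)² = -7*(24 + 2*5*(¼))² = -7*(24 + 5/2)² = -7*(53/2)² = -7*2809/4 = -19663/4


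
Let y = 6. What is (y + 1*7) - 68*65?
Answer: -4407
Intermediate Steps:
(y + 1*7) - 68*65 = (6 + 1*7) - 68*65 = (6 + 7) - 4420 = 13 - 4420 = -4407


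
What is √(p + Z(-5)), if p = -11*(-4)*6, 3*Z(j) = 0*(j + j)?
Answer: 2*√66 ≈ 16.248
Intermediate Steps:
Z(j) = 0 (Z(j) = (0*(j + j))/3 = (0*(2*j))/3 = (⅓)*0 = 0)
p = 264 (p = 44*6 = 264)
√(p + Z(-5)) = √(264 + 0) = √264 = 2*√66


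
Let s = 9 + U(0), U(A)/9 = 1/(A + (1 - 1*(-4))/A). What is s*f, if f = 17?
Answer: 153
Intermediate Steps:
U(A) = 9/(A + 5/A) (U(A) = 9/(A + (1 - 1*(-4))/A) = 9/(A + (1 + 4)/A) = 9/(A + 5/A))
s = 9 (s = 9 + 9*0/(5 + 0²) = 9 + 9*0/(5 + 0) = 9 + 9*0/5 = 9 + 9*0*(⅕) = 9 + 0 = 9)
s*f = 9*17 = 153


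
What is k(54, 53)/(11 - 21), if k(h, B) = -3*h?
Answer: 81/5 ≈ 16.200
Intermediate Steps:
k(54, 53)/(11 - 21) = (-3*54)/(11 - 21) = -162/(-10) = -162*(-1/10) = 81/5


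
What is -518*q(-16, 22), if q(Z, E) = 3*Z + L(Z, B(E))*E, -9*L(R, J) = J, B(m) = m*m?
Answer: 5739440/9 ≈ 6.3772e+5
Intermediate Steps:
B(m) = m²
L(R, J) = -J/9
q(Z, E) = 3*Z - E³/9 (q(Z, E) = 3*Z + (-E²/9)*E = 3*Z - E³/9)
-518*q(-16, 22) = -518*(3*(-16) - ⅑*22³) = -518*(-48 - ⅑*10648) = -518*(-48 - 10648/9) = -518*(-11080/9) = 5739440/9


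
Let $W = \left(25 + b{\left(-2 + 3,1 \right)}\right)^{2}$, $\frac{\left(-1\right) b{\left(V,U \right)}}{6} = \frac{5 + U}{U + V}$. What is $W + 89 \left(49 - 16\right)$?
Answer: $2986$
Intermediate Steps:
$b{\left(V,U \right)} = - \frac{6 \left(5 + U\right)}{U + V}$ ($b{\left(V,U \right)} = - 6 \frac{5 + U}{U + V} = - \frac{6 \left(5 + U\right)}{U + V}$)
$W = 49$ ($W = \left(25 + \frac{6 \left(-5 - 1\right)}{1 + \left(-2 + 3\right)}\right)^{2} = \left(25 + \frac{6 \left(-5 - 1\right)}{1 + 1}\right)^{2} = \left(25 + 6 \cdot \frac{1}{2} \left(-6\right)\right)^{2} = \left(25 - 18\right)^{2} = 7^{2} = 49$)
$W + 89 \left(49 - 16\right) = 49 + 89 \left(49 - 16\right) = 49 + 89 \cdot 33 = 49 + 2937 = 2986$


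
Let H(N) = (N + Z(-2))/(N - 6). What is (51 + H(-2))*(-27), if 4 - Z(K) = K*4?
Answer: -5373/4 ≈ -1343.3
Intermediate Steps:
Z(K) = 4 - 4*K (Z(K) = 4 - K*4 = 4 - 4*K)
H(N) = (12 + N)/(-6 + N) (H(N) = (N + (4 - 4*(-2)))/(N - 6) = (N + (4 + 8))/(-6 + N) = (N + 12)/(-6 + N) = (12 + N)/(-6 + N))
(51 + H(-2))*(-27) = (51 + (12 - 2)/(-6 - 2))*(-27) = (51 + 10/(-8))*(-27) = (51 - ⅛*10)*(-27) = (51 - 5/4)*(-27) = (199/4)*(-27) = -5373/4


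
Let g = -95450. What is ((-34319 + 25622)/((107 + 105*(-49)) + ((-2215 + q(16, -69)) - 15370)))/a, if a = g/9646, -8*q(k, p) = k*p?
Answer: -13981877/357698875 ≈ -0.039088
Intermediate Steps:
q(k, p) = -k*p/8
a = -47725/4823 (a = -95450/9646 = -95450*1/9646 = -47725/4823 ≈ -9.8953)
((-34319 + 25622)/((107 + 105*(-49)) + ((-2215 + q(16, -69)) - 15370)))/a = ((-34319 + 25622)/((107 + 105*(-49)) + ((-2215 - ⅛*16*(-69)) - 15370)))/(-47725/4823) = -8697/((107 - 5145) + ((-2215 + 138) - 15370))*(-4823/47725) = -8697/(-5038 + (-2077 - 15370))*(-4823/47725) = -8697/(-5038 - 17447)*(-4823/47725) = -8697/(-22485)*(-4823/47725) = -8697*(-1/22485)*(-4823/47725) = (2899/7495)*(-4823/47725) = -13981877/357698875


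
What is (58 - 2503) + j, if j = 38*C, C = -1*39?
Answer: -3927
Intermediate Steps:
C = -39
j = -1482 (j = 38*(-39) = -1482)
(58 - 2503) + j = (58 - 2503) - 1482 = -2445 - 1482 = -3927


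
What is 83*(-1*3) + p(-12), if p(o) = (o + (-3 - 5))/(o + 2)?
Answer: -247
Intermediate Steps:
p(o) = (-8 + o)/(2 + o) (p(o) = (o - 8)/(2 + o) = (-8 + o)/(2 + o))
83*(-1*3) + p(-12) = 83*(-1*3) + (-8 - 12)/(2 - 12) = 83*(-3) - 20/(-10) = -249 - ⅒*(-20) = -249 + 2 = -247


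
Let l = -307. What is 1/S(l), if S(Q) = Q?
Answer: -1/307 ≈ -0.0032573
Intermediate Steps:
1/S(l) = 1/(-307) = -1/307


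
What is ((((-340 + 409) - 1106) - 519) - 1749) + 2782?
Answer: -523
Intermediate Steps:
((((-340 + 409) - 1106) - 519) - 1749) + 2782 = (((69 - 1106) - 519) - 1749) + 2782 = ((-1037 - 519) - 1749) + 2782 = (-1556 - 1749) + 2782 = -3305 + 2782 = -523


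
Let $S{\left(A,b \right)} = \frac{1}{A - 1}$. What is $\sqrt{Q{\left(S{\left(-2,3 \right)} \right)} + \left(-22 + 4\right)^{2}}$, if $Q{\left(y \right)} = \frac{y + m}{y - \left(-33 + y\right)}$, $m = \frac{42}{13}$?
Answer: $\frac{\sqrt{59645443}}{429} \approx 18.002$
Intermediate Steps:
$S{\left(A,b \right)} = \frac{1}{-1 + A}$
$m = \frac{42}{13}$ ($m = 42 \cdot \frac{1}{13} = \frac{42}{13} \approx 3.2308$)
$Q{\left(y \right)} = \frac{14}{143} + \frac{y}{33}$ ($Q{\left(y \right)} = \frac{y + \frac{42}{13}}{y - \left(-33 + y\right)} = \frac{\frac{42}{13} + y}{33} = \left(\frac{42}{13} + y\right) \frac{1}{33} = \frac{14}{143} + \frac{y}{33}$)
$\sqrt{Q{\left(S{\left(-2,3 \right)} \right)} + \left(-22 + 4\right)^{2}} = \sqrt{\left(\frac{14}{143} + \frac{1}{33 \left(-1 - 2\right)}\right) + \left(-22 + 4\right)^{2}} = \sqrt{\left(\frac{14}{143} + \frac{1}{33 \left(-3\right)}\right) + \left(-18\right)^{2}} = \sqrt{\left(\frac{14}{143} + \frac{1}{33} \left(- \frac{1}{3}\right)\right) + 324} = \sqrt{\left(\frac{14}{143} - \frac{1}{99}\right) + 324} = \sqrt{\frac{113}{1287} + 324} = \sqrt{\frac{417101}{1287}} = \frac{\sqrt{59645443}}{429}$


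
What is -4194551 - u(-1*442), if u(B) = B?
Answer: -4194109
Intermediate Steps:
-4194551 - u(-1*442) = -4194551 - (-1)*442 = -4194551 - 1*(-442) = -4194551 + 442 = -4194109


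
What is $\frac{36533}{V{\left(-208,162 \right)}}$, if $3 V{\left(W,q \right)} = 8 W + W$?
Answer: $- \frac{36533}{624} \approx -58.546$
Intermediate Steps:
$V{\left(W,q \right)} = 3 W$ ($V{\left(W,q \right)} = \frac{8 W + W}{3} = \frac{9 W}{3} = 3 W$)
$\frac{36533}{V{\left(-208,162 \right)}} = \frac{36533}{3 \left(-208\right)} = \frac{36533}{-624} = 36533 \left(- \frac{1}{624}\right) = - \frac{36533}{624}$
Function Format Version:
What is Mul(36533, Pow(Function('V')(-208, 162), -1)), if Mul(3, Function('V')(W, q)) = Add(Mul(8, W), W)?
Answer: Rational(-36533, 624) ≈ -58.546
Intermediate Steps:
Function('V')(W, q) = Mul(3, W) (Function('V')(W, q) = Mul(Rational(1, 3), Add(Mul(8, W), W)) = Mul(Rational(1, 3), Mul(9, W)) = Mul(3, W))
Mul(36533, Pow(Function('V')(-208, 162), -1)) = Mul(36533, Pow(Mul(3, -208), -1)) = Mul(36533, Pow(-624, -1)) = Mul(36533, Rational(-1, 624)) = Rational(-36533, 624)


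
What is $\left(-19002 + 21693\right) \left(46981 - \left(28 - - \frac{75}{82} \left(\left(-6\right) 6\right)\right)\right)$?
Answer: $\frac{5184004293}{41} \approx 1.2644 \cdot 10^{8}$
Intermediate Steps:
$\left(-19002 + 21693\right) \left(46981 - \left(28 - - \frac{75}{82} \left(\left(-6\right) 6\right)\right)\right) = 2691 \left(46981 - \left(28 - \left(-75\right) \frac{1}{82} \left(-36\right)\right)\right) = 2691 \left(46981 - - \frac{202}{41}\right) = 2691 \left(46981 + \left(-28 + \frac{1350}{41}\right)\right) = 2691 \left(46981 + \frac{202}{41}\right) = 2691 \cdot \frac{1926423}{41} = \frac{5184004293}{41}$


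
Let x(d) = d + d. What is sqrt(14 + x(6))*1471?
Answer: 1471*sqrt(26) ≈ 7500.7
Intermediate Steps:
x(d) = 2*d
sqrt(14 + x(6))*1471 = sqrt(14 + 2*6)*1471 = sqrt(14 + 12)*1471 = sqrt(26)*1471 = 1471*sqrt(26)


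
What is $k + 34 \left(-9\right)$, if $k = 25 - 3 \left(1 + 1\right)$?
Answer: $-287$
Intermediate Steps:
$k = 19$ ($k = 25 - 6 = 19$)
$k + 34 \left(-9\right) = 19 + 34 \left(-9\right) = 19 - 306 = -287$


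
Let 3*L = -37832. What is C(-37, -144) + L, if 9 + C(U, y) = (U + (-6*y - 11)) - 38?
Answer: -35525/3 ≈ -11842.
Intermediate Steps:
L = -37832/3 (L = (⅓)*(-37832) = -37832/3 ≈ -12611.)
C(U, y) = -58 + U - 6*y (C(U, y) = -9 + ((U + (-6*y - 11)) - 38) = -9 + ((U + (-11 - 6*y)) - 38) = -9 + ((-11 + U - 6*y) - 38) = -9 + (-49 + U - 6*y) = -58 + U - 6*y)
C(-37, -144) + L = (-58 - 37 - 6*(-144)) - 37832/3 = (-58 - 37 + 864) - 37832/3 = 769 - 37832/3 = -35525/3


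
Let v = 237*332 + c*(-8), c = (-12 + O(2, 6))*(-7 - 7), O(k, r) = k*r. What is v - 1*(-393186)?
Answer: 471870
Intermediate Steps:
c = 0 (c = (-12 + 2*6)*(-7 - 7) = (-12 + 12)*(-14) = 0*(-14) = 0)
v = 78684 (v = 237*332 + 0*(-8) = 78684 + 0 = 78684)
v - 1*(-393186) = 78684 - 1*(-393186) = 78684 + 393186 = 471870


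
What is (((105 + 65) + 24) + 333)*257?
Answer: 135439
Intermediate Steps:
(((105 + 65) + 24) + 333)*257 = ((170 + 24) + 333)*257 = (194 + 333)*257 = 527*257 = 135439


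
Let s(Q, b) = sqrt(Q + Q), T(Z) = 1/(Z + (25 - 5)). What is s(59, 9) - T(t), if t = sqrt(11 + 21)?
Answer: -5/92 + sqrt(118) + sqrt(2)/92 ≈ 10.824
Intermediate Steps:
t = 4*sqrt(2) (t = sqrt(32) = 4*sqrt(2) ≈ 5.6569)
T(Z) = 1/(20 + Z) (T(Z) = 1/(Z + 20) = 1/(20 + Z))
s(Q, b) = sqrt(2)*sqrt(Q) (s(Q, b) = sqrt(2*Q) = sqrt(2)*sqrt(Q))
s(59, 9) - T(t) = sqrt(2)*sqrt(59) - 1/(20 + 4*sqrt(2)) = sqrt(118) - 1/(20 + 4*sqrt(2))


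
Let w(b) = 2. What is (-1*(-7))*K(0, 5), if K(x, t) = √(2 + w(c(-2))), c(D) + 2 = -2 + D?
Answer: 14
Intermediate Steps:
c(D) = -4 + D (c(D) = -2 + (-2 + D) = -4 + D)
K(x, t) = 2 (K(x, t) = √(2 + 2) = √4 = 2)
(-1*(-7))*K(0, 5) = -1*(-7)*2 = 7*2 = 14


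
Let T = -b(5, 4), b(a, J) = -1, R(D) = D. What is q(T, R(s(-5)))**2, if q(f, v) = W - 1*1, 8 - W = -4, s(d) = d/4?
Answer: 121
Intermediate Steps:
s(d) = d/4 (s(d) = d*(1/4) = d/4)
W = 12 (W = 8 - 1*(-4) = 8 + 4 = 12)
T = 1 (T = -1*(-1) = 1)
q(f, v) = 11 (q(f, v) = 12 - 1*1 = 12 - 1 = 11)
q(T, R(s(-5)))**2 = 11**2 = 121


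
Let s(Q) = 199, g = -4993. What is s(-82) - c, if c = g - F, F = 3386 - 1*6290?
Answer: 2288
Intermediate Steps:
F = -2904 (F = 3386 - 6290 = -2904)
c = -2089 (c = -4993 - 1*(-2904) = -4993 + 2904 = -2089)
s(-82) - c = 199 - 1*(-2089) = 199 + 2089 = 2288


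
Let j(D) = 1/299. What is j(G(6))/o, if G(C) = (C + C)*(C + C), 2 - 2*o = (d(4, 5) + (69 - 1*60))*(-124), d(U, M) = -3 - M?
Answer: 1/18837 ≈ 5.3087e-5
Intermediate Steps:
o = 63 (o = 1 - ((-3 - 1*5) + (69 - 1*60))*(-124)/2 = 1 - ((-3 - 5) + (69 - 60))*(-124)/2 = 1 - (-8 + 9)*(-124)/2 = 1 - (-124)/2 = 1 - 1/2*(-124) = 1 + 62 = 63)
G(C) = 4*C**2 (G(C) = (2*C)*(2*C) = 4*C**2)
j(D) = 1/299
j(G(6))/o = (1/299)/63 = (1/299)*(1/63) = 1/18837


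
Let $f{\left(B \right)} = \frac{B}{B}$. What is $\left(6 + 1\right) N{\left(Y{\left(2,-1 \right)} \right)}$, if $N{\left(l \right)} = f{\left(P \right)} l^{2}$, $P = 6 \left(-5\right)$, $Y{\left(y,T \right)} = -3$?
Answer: $63$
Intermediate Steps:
$P = -30$
$f{\left(B \right)} = 1$
$N{\left(l \right)} = l^{2}$ ($N{\left(l \right)} = 1 l^{2} = l^{2}$)
$\left(6 + 1\right) N{\left(Y{\left(2,-1 \right)} \right)} = \left(6 + 1\right) \left(-3\right)^{2} = 7 \cdot 9 = 63$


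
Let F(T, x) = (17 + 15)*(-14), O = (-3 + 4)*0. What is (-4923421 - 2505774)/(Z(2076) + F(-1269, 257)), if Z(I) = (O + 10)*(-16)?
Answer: 7429195/608 ≈ 12219.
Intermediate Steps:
O = 0 (O = 1*0 = 0)
F(T, x) = -448 (F(T, x) = 32*(-14) = -448)
Z(I) = -160 (Z(I) = (0 + 10)*(-16) = 10*(-16) = -160)
(-4923421 - 2505774)/(Z(2076) + F(-1269, 257)) = (-4923421 - 2505774)/(-160 - 448) = -7429195/(-608) = -7429195*(-1/608) = 7429195/608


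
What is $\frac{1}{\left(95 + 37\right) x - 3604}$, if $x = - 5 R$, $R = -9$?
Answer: $\frac{1}{2336} \approx 0.00042808$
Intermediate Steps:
$x = 45$ ($x = \left(-5\right) \left(-9\right) = 45$)
$\frac{1}{\left(95 + 37\right) x - 3604} = \frac{1}{\left(95 + 37\right) 45 - 3604} = \frac{1}{132 \cdot 45 - 3604} = \frac{1}{5940 - 3604} = \frac{1}{2336}$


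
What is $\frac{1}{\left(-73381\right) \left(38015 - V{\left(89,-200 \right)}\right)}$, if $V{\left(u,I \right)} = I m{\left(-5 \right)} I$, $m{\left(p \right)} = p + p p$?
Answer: $\frac{1}{55915221285} \approx 1.7884 \cdot 10^{-11}$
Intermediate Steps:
$m{\left(p \right)} = p + p^{2}$
$V{\left(u,I \right)} = 20 I^{2}$ ($V{\left(u,I \right)} = I \left(- 5 \left(1 - 5\right)\right) I = I \left(\left(-5\right) \left(-4\right)\right) I = I 20 I = 20 I I = 20 I^{2}$)
$\frac{1}{\left(-73381\right) \left(38015 - V{\left(89,-200 \right)}\right)} = \frac{1}{\left(-73381\right) \left(38015 - 20 \left(-200\right)^{2}\right)} = - \frac{1}{73381 \left(38015 - 20 \cdot 40000\right)} = - \frac{1}{73381 \left(38015 - 800000\right)} = - \frac{1}{73381 \left(-761985\right)} = \left(- \frac{1}{73381}\right) \left(- \frac{1}{761985}\right) = \frac{1}{55915221285}$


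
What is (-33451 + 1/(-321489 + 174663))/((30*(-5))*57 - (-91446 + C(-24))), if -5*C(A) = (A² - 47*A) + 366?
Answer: -4911476527/12232074060 ≈ -0.40152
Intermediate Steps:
C(A) = -366/5 - A²/5 + 47*A/5 (C(A) = -((A² - 47*A) + 366)/5 = -(366 + A² - 47*A)/5 = -366/5 - A²/5 + 47*A/5)
(-33451 + 1/(-321489 + 174663))/((30*(-5))*57 - (-91446 + C(-24))) = (-33451 + 1/(-321489 + 174663))/((30*(-5))*57 - (-91446 + (-366/5 - ⅕*(-24)² + (47/5)*(-24)))) = (-33451 + 1/(-146826))/(-150*57 - (-91446 + (-366/5 - ⅕*576 - 1128/5))) = (-33451 - 1/146826)/(-8550 - (-91446 + (-366/5 - 576/5 - 1128/5))) = -4911476527/(146826*(-8550 - (-91446 - 414))) = -4911476527/(146826*(-8550 - 1*(-91860))) = -4911476527/(146826*(-8550 + 91860)) = -4911476527/146826/83310 = -4911476527/146826*1/83310 = -4911476527/12232074060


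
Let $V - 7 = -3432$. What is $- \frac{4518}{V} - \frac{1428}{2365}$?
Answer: $\frac{1158834}{1620025} \approx 0.71532$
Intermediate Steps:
$V = -3425$ ($V = 7 - 3432 = -3425$)
$- \frac{4518}{V} - \frac{1428}{2365} = - \frac{4518}{-3425} - \frac{1428}{2365} = \left(-4518\right) \left(- \frac{1}{3425}\right) - \frac{1428}{2365} = \frac{4518}{3425} - \frac{1428}{2365} = \frac{1158834}{1620025}$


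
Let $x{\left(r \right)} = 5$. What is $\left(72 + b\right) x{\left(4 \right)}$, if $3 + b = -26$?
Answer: $215$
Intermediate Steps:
$b = -29$ ($b = -3 - 26 = -29$)
$\left(72 + b\right) x{\left(4 \right)} = \left(72 - 29\right) 5 = 43 \cdot 5 = 215$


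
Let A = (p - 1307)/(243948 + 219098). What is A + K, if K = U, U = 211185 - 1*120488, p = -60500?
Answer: 41996821255/463046 ≈ 90697.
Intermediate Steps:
U = 90697 (U = 211185 - 120488 = 90697)
A = -61807/463046 (A = (-60500 - 1307)/(243948 + 219098) = -61807/463046 ≈ -0.13348)
K = 90697
A + K = -61807/463046 + 90697 = 41996821255/463046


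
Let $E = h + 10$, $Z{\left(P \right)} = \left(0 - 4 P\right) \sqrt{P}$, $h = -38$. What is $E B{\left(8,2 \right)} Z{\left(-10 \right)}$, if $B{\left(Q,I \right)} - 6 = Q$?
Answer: $- 15680 i \sqrt{10} \approx - 49585.0 i$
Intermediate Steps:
$B{\left(Q,I \right)} = 6 + Q$
$Z{\left(P \right)} = - 4 P^{\frac{3}{2}}$ ($Z{\left(P \right)} = - 4 P \sqrt{P} = - 4 P^{\frac{3}{2}}$)
$E = -28$ ($E = -38 + 10 = -28$)
$E B{\left(8,2 \right)} Z{\left(-10 \right)} = - 28 \left(6 + 8\right) \left(- 4 \left(-10\right)^{\frac{3}{2}}\right) = \left(-28\right) 14 \left(- 4 \left(- 10 i \sqrt{10}\right)\right) = - 392 \cdot 40 i \sqrt{10} = - 15680 i \sqrt{10}$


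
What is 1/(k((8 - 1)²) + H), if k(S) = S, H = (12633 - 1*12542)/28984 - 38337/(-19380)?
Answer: 46809160/2386392439 ≈ 0.019615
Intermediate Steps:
H = 92743599/46809160 (H = (12633 - 12542)*(1/28984) - 38337*(-1/19380) = 91*(1/28984) + 12779/6460 = 91/28984 + 12779/6460 = 92743599/46809160 ≈ 1.9813)
1/(k((8 - 1)²) + H) = 1/((8 - 1)² + 92743599/46809160) = 1/(7² + 92743599/46809160) = 1/(49 + 92743599/46809160) = 1/(2386392439/46809160) = 46809160/2386392439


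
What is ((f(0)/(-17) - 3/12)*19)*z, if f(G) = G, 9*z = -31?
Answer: 589/36 ≈ 16.361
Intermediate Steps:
z = -31/9 (z = (⅑)*(-31) = -31/9 ≈ -3.4444)
((f(0)/(-17) - 3/12)*19)*z = ((0/(-17) - 3/12)*19)*(-31/9) = ((0*(-1/17) - 3*1/12)*19)*(-31/9) = ((0 - ¼)*19)*(-31/9) = -¼*19*(-31/9) = -19/4*(-31/9) = 589/36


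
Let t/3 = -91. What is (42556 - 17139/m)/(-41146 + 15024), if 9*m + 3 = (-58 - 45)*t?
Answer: -132927805/81605128 ≈ -1.6289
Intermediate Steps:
t = -273 (t = 3*(-91) = -273)
m = 3124 (m = -⅓ + ((-58 - 45)*(-273))/9 = -⅓ + (-103*(-273))/9 = -⅓ + (⅑)*28119 = -⅓ + 9373/3 = 3124)
(42556 - 17139/m)/(-41146 + 15024) = (42556 - 17139/3124)/(-41146 + 15024) = (42556 - 17139*1/3124)/(-26122) = (42556 - 17139/3124)*(-1/26122) = (132927805/3124)*(-1/26122) = -132927805/81605128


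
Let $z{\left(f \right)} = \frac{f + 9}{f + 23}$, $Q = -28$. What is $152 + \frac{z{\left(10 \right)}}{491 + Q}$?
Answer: $\frac{2322427}{15279} \approx 152.0$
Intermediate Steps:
$z{\left(f \right)} = \frac{9 + f}{23 + f}$
$152 + \frac{z{\left(10 \right)}}{491 + Q} = 152 + \frac{\frac{1}{23 + 10} \left(9 + 10\right)}{491 - 28} = 152 + \frac{\frac{1}{33} \cdot 19}{463} = 152 + \frac{1}{33} \cdot 19 \cdot \frac{1}{463} = 152 + \frac{19}{33} \cdot \frac{1}{463} = 152 + \frac{19}{15279} = \frac{2322427}{15279}$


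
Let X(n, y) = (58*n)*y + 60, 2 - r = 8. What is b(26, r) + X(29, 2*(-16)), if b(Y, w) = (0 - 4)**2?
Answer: -53748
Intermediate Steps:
r = -6 (r = 2 - 1*8 = 2 - 8 = -6)
X(n, y) = 60 + 58*n*y (X(n, y) = 58*n*y + 60 = 60 + 58*n*y)
b(Y, w) = 16 (b(Y, w) = (-4)**2 = 16)
b(26, r) + X(29, 2*(-16)) = 16 + (60 + 58*29*(2*(-16))) = 16 + (60 + 58*29*(-32)) = 16 + (60 - 53824) = 16 - 53764 = -53748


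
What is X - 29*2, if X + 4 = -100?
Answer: -162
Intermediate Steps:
X = -104 (X = -4 - 100 = -104)
X - 29*2 = -104 - 29*2 = -104 - 1*58 = -104 - 58 = -162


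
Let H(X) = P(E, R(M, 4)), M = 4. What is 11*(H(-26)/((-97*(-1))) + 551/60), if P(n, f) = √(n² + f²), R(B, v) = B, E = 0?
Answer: 590557/5820 ≈ 101.47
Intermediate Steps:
P(n, f) = √(f² + n²)
H(X) = 4 (H(X) = √(4² + 0²) = √(16 + 0) = √16 = 4)
11*(H(-26)/((-97*(-1))) + 551/60) = 11*(4/((-97*(-1))) + 551/60) = 11*(4/97 + 551*(1/60)) = 11*(4*(1/97) + 551/60) = 11*(4/97 + 551/60) = 11*(53687/5820) = 590557/5820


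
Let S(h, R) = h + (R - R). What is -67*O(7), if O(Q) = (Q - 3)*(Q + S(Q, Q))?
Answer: -3752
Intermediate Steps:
S(h, R) = h (S(h, R) = h + 0 = h)
O(Q) = 2*Q*(-3 + Q) (O(Q) = (Q - 3)*(Q + Q) = (-3 + Q)*(2*Q) = 2*Q*(-3 + Q))
-67*O(7) = -134*7*(-3 + 7) = -134*7*4 = -67*56 = -3752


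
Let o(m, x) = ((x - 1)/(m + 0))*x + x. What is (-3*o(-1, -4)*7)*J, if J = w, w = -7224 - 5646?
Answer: -6486480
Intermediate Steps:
o(m, x) = x + x*(-1 + x)/m (o(m, x) = ((-1 + x)/m)*x + x = x*(-1 + x)/m + x = x + x*(-1 + x)/m)
w = -12870
J = -12870
(-3*o(-1, -4)*7)*J = (-(-12)*(-1 - 1 - 4)/(-1)*7)*(-12870) = (-(-12)*(-1)*(-6)*7)*(-12870) = (-3*(-24)*7)*(-12870) = (72*7)*(-12870) = 504*(-12870) = -6486480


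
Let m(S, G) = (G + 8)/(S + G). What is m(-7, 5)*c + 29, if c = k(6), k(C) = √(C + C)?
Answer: 29 - 13*√3 ≈ 6.4833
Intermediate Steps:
m(S, G) = (8 + G)/(G + S)
k(C) = √2*√C (k(C) = √(2*C) = √2*√C)
c = 2*√3 (c = √2*√6 = 2*√3 ≈ 3.4641)
m(-7, 5)*c + 29 = ((8 + 5)/(5 - 7))*(2*√3) + 29 = (13/(-2))*(2*√3) + 29 = (-½*13)*(2*√3) + 29 = -13*√3 + 29 = 29 - 13*√3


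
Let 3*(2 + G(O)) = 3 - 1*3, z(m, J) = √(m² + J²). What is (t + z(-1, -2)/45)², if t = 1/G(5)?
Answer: 409/1620 - √5/45 ≈ 0.20278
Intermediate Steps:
z(m, J) = √(J² + m²)
G(O) = -2 (G(O) = -2 + (3 - 1*3)/3 = -2 + (3 - 3)/3 = -2 + (⅓)*0 = -2 + 0 = -2)
t = -½ (t = 1/(-2) = -½ ≈ -0.50000)
(t + z(-1, -2)/45)² = (-½ + √((-2)² + (-1)²)/45)² = (-½ + √(4 + 1)*(1/45))² = (-½ + √5*(1/45))² = (-½ + √5/45)²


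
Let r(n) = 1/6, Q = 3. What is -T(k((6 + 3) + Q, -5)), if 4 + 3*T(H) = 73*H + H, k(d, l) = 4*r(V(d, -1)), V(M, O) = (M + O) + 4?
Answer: -136/9 ≈ -15.111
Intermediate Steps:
V(M, O) = 4 + M + O
r(n) = ⅙
k(d, l) = ⅔ (k(d, l) = 4*(⅙) = ⅔)
T(H) = -4/3 + 74*H/3 (T(H) = -4/3 + (73*H + H)/3 = -4/3 + (74*H)/3 = -4/3 + 74*H/3)
-T(k((6 + 3) + Q, -5)) = -(-4/3 + (74/3)*(⅔)) = -(-4/3 + 148/9) = -1*136/9 = -136/9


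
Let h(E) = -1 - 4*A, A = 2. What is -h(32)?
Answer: 9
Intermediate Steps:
h(E) = -9 (h(E) = -1 - 4*2 = -1 - 8 = -9)
-h(32) = -1*(-9) = 9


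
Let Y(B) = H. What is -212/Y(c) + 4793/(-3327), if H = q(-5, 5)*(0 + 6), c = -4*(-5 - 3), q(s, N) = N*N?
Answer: -237379/83175 ≈ -2.8540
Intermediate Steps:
q(s, N) = N²
c = 32 (c = -4*(-8) = 32)
H = 150 (H = 5²*(0 + 6) = 25*6 = 150)
Y(B) = 150
-212/Y(c) + 4793/(-3327) = -212/150 + 4793/(-3327) = -212*1/150 + 4793*(-1/3327) = -106/75 - 4793/3327 = -237379/83175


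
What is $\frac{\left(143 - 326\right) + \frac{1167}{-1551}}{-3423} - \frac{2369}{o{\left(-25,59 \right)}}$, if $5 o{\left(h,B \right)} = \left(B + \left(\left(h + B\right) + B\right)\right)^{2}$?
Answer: $- \frac{18767109895}{40886940864} \approx -0.459$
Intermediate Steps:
$o{\left(h,B \right)} = \frac{\left(h + 3 B\right)^{2}}{5}$ ($o{\left(h,B \right)} = \frac{\left(B + \left(\left(h + B\right) + B\right)\right)^{2}}{5} = \frac{\left(B + \left(\left(B + h\right) + B\right)\right)^{2}}{5} = \frac{\left(B + \left(h + 2 B\right)\right)^{2}}{5} = \frac{\left(h + 3 B\right)^{2}}{5}$)
$\frac{\left(143 - 326\right) + \frac{1167}{-1551}}{-3423} - \frac{2369}{o{\left(-25,59 \right)}} = \frac{\left(143 - 326\right) + \frac{1167}{-1551}}{-3423} - \frac{2369}{\frac{1}{5} \left(-25 + 3 \cdot 59\right)^{2}} = \left(-183 + 1167 \left(- \frac{1}{1551}\right)\right) \left(- \frac{1}{3423}\right) - \frac{2369}{\frac{1}{5} \left(-25 + 177\right)^{2}} = \left(-183 - \frac{389}{517}\right) \left(- \frac{1}{3423}\right) - \frac{2369}{\frac{1}{5} \cdot 152^{2}} = \left(- \frac{95000}{517}\right) \left(- \frac{1}{3423}\right) - \frac{2369}{\frac{1}{5} \cdot 23104} = \frac{95000}{1769691} - \frac{2369}{\frac{23104}{5}} = \frac{95000}{1769691} - \frac{11845}{23104} = - \frac{18767109895}{40886940864}$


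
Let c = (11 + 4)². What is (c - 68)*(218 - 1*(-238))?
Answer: 71592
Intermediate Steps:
c = 225 (c = 15² = 225)
(c - 68)*(218 - 1*(-238)) = (225 - 68)*(218 - 1*(-238)) = 157*(218 + 238) = 157*456 = 71592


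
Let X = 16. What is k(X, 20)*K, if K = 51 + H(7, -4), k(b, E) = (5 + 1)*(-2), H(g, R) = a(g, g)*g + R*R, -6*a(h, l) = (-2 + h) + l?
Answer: -636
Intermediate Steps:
a(h, l) = 1/3 - h/6 - l/6 (a(h, l) = -((-2 + h) + l)/6 = -(-2 + h + l)/6 = 1/3 - h/6 - l/6)
H(g, R) = R**2 + g*(1/3 - g/3) (H(g, R) = (1/3 - g/6 - g/6)*g + R*R = (1/3 - g/3)*g + R**2 = g*(1/3 - g/3) + R**2 = R**2 + g*(1/3 - g/3))
k(b, E) = -12 (k(b, E) = 6*(-2) = -12)
K = 53 (K = 51 + ((-4)**2 - 1/3*7*(-1 + 7)) = 51 + (16 - 1/3*7*6) = 51 + (16 - 14) = 51 + 2 = 53)
k(X, 20)*K = -12*53 = -636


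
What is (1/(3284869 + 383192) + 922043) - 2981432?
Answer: -7553964474728/3668061 ≈ -2.0594e+6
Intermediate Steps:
(1/(3284869 + 383192) + 922043) - 2981432 = (1/3668061 + 922043) - 2981432 = 3382109968624/3668061 - 2981432 = -7553964474728/3668061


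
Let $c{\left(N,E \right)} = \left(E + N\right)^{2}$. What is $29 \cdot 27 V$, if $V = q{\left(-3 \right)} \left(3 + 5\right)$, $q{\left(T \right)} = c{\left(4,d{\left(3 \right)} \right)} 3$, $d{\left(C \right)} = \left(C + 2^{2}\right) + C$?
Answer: $3683232$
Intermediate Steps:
$d{\left(C \right)} = 4 + 2 C$ ($d{\left(C \right)} = \left(C + 4\right) + C = \left(4 + C\right) + C = 4 + 2 C$)
$q{\left(T \right)} = 588$ ($q{\left(T \right)} = \left(\left(4 + 2 \cdot 3\right) + 4\right)^{2} \cdot 3 = \left(\left(4 + 6\right) + 4\right)^{2} \cdot 3 = \left(10 + 4\right)^{2} \cdot 3 = 14^{2} \cdot 3 = 196 \cdot 3 = 588$)
$V = 4704$ ($V = 588 \left(3 + 5\right) = 588 \cdot 8 = 4704$)
$29 \cdot 27 V = 29 \cdot 27 \cdot 4704 = 783 \cdot 4704 = 3683232$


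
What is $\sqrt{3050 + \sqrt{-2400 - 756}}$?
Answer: $\sqrt{3050 + 2 i \sqrt{789}} \approx 55.229 + 0.5086 i$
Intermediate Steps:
$\sqrt{3050 + \sqrt{-2400 - 756}} = \sqrt{3050 + \sqrt{-3156}} = \sqrt{3050 + 2 i \sqrt{789}}$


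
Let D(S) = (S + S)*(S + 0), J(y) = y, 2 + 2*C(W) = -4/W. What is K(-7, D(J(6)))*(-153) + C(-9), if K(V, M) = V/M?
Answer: 1015/72 ≈ 14.097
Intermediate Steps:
C(W) = -1 - 2/W (C(W) = -1 + (-4/W)/2 = -1 - 2/W)
D(S) = 2*S² (D(S) = (2*S)*S = 2*S²)
K(-7, D(J(6)))*(-153) + C(-9) = -7/(2*6²)*(-153) + (-2 - 1*(-9))/(-9) = -7/(2*36)*(-153) - (-2 + 9)/9 = -7/72*(-153) - ⅑*7 = -7*1/72*(-153) - 7/9 = -7/72*(-153) - 7/9 = 119/8 - 7/9 = 1015/72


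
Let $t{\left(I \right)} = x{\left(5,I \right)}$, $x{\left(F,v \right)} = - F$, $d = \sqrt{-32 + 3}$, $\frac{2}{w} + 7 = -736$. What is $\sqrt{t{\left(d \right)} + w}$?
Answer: $\frac{3 i \sqrt{306859}}{743} \approx 2.2367 i$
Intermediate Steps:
$w = - \frac{2}{743}$ ($w = \frac{2}{-7 - 736} = \frac{2}{-743} = 2 \left(- \frac{1}{743}\right) = - \frac{2}{743} \approx -0.0026918$)
$d = i \sqrt{29}$ ($d = \sqrt{-29} = i \sqrt{29} \approx 5.3852 i$)
$t{\left(I \right)} = -5$ ($t{\left(I \right)} = \left(-1\right) 5 = -5$)
$\sqrt{t{\left(d \right)} + w} = \sqrt{-5 - \frac{2}{743}} = \sqrt{- \frac{3717}{743}} = \frac{3 i \sqrt{306859}}{743}$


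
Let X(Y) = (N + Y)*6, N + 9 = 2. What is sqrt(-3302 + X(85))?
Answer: I*sqrt(2834) ≈ 53.235*I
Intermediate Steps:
N = -7 (N = -9 + 2 = -7)
X(Y) = -42 + 6*Y (X(Y) = (-7 + Y)*6 = -42 + 6*Y)
sqrt(-3302 + X(85)) = sqrt(-3302 + (-42 + 6*85)) = sqrt(-3302 + (-42 + 510)) = sqrt(-3302 + 468) = sqrt(-2834) = I*sqrt(2834)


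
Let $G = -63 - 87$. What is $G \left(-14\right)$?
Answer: $2100$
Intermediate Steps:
$G = -150$
$G \left(-14\right) = \left(-150\right) \left(-14\right) = 2100$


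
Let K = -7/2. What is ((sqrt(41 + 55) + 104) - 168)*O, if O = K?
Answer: 224 - 14*sqrt(6) ≈ 189.71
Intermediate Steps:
K = -7/2 (K = -7*1/2 = -7/2 ≈ -3.5000)
O = -7/2 ≈ -3.5000
((sqrt(41 + 55) + 104) - 168)*O = ((sqrt(41 + 55) + 104) - 168)*(-7/2) = ((sqrt(96) + 104) - 168)*(-7/2) = ((4*sqrt(6) + 104) - 168)*(-7/2) = ((104 + 4*sqrt(6)) - 168)*(-7/2) = (-64 + 4*sqrt(6))*(-7/2) = 224 - 14*sqrt(6)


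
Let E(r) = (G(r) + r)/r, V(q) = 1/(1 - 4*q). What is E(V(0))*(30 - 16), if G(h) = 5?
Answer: 84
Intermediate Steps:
E(r) = (5 + r)/r
E(V(0))*(30 - 16) = ((5 - 1/(-1 + 4*0))/((-1/(-1 + 4*0))))*(30 - 16) = ((5 - 1/(-1 + 0))/((-1/(-1 + 0))))*14 = ((5 - 1/(-1))/((-1/(-1))))*14 = ((5 - 1*(-1))/((-1*(-1))))*14 = ((5 + 1)/1)*14 = (1*6)*14 = 6*14 = 84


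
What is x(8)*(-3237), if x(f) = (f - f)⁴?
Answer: 0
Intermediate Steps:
x(f) = 0 (x(f) = 0⁴ = 0)
x(8)*(-3237) = 0*(-3237) = 0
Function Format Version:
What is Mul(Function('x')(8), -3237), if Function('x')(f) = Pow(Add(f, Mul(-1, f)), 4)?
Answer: 0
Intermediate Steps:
Function('x')(f) = 0 (Function('x')(f) = Pow(0, 4) = 0)
Mul(Function('x')(8), -3237) = Mul(0, -3237) = 0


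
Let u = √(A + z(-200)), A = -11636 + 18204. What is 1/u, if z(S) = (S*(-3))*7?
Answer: √673/2692 ≈ 0.0096368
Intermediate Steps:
A = 6568
z(S) = -21*S (z(S) = -3*S*7 = -21*S)
u = 4*√673 (u = √(6568 - 21*(-200)) = √(6568 + 4200) = √10768 = 4*√673 ≈ 103.77)
1/u = 1/(4*√673) = √673/2692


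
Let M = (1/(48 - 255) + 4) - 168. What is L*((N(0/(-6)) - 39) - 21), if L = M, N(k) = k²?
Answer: 678980/69 ≈ 9840.3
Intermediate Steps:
M = -33949/207 (M = (1/(-207) + 4) - 168 = (-1/207 + 4) - 168 = 827/207 - 168 = -33949/207 ≈ -164.00)
L = -33949/207 ≈ -164.00
L*((N(0/(-6)) - 39) - 21) = -33949*(((0/(-6))² - 39) - 21)/207 = -33949*(((0*(-⅙))² - 39) - 21)/207 = -33949*((0² - 39) - 21)/207 = -33949*((0 - 39) - 21)/207 = -33949*(-39 - 21)/207 = -33949/207*(-60) = 678980/69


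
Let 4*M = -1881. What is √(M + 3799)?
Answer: √13315/2 ≈ 57.695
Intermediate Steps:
M = -1881/4 (M = (¼)*(-1881) = -1881/4 ≈ -470.25)
√(M + 3799) = √(-1881/4 + 3799) = √(13315/4) = √13315/2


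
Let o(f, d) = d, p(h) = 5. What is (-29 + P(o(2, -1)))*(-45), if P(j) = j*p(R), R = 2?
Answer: 1530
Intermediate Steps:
P(j) = 5*j (P(j) = j*5 = 5*j)
(-29 + P(o(2, -1)))*(-45) = (-29 + 5*(-1))*(-45) = (-29 - 5)*(-45) = -34*(-45) = 1530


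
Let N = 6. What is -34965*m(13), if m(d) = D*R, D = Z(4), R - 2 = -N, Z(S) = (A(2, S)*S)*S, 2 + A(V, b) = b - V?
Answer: 0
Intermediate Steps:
A(V, b) = -2 + b - V (A(V, b) = -2 + (b - V) = -2 + b - V)
Z(S) = S²*(-4 + S) (Z(S) = ((-2 + S - 1*2)*S)*S = ((-2 + S - 2)*S)*S = ((-4 + S)*S)*S = (S*(-4 + S))*S = S²*(-4 + S))
R = -4 (R = 2 - 1*6 = 2 - 6 = -4)
D = 0 (D = 4²*(-4 + 4) = 16*0 = 0)
m(d) = 0 (m(d) = 0*(-4) = 0)
-34965*m(13) = -34965*0 = 0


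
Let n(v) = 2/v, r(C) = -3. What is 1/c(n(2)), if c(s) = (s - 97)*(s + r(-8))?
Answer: 1/192 ≈ 0.0052083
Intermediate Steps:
c(s) = (-97 + s)*(-3 + s) (c(s) = (s - 97)*(s - 3) = (-97 + s)*(-3 + s))
1/c(n(2)) = 1/(291 + (2/2)**2 - 200/2) = 1/(291 + (2*(1/2))**2 - 200/2) = 1/(291 + 1**2 - 100*1) = 1/(291 + 1 - 100) = 1/192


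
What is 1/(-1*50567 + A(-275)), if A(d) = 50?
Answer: -1/50517 ≈ -1.9795e-5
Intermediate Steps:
1/(-1*50567 + A(-275)) = 1/(-1*50567 + 50) = 1/(-50567 + 50) = 1/(-50517) = -1/50517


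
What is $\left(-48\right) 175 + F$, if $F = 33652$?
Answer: $25252$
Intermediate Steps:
$\left(-48\right) 175 + F = \left(-48\right) 175 + 33652 = -8400 + 33652 = 25252$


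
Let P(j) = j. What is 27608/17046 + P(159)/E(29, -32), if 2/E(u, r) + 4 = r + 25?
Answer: -14879119/17046 ≈ -872.88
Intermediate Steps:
E(u, r) = 2/(21 + r) (E(u, r) = 2/(-4 + (r + 25)) = 2/(-4 + (25 + r)) = 2/(21 + r))
27608/17046 + P(159)/E(29, -32) = 27608/17046 + 159/((2/(21 - 32))) = 27608*(1/17046) + 159/((2/(-11))) = 13804/8523 + 159/((2*(-1/11))) = 13804/8523 + 159/(-2/11) = 13804/8523 + 159*(-11/2) = 13804/8523 - 1749/2 = -14879119/17046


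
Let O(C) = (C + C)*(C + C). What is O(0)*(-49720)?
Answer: 0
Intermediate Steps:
O(C) = 4*C² (O(C) = (2*C)*(2*C) = 4*C²)
O(0)*(-49720) = (4*0²)*(-49720) = (4*0)*(-49720) = 0*(-49720) = 0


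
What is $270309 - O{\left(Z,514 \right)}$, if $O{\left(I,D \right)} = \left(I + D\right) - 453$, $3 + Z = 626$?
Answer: $269625$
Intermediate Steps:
$Z = 623$ ($Z = -3 + 626 = 623$)
$O{\left(I,D \right)} = -453 + D + I$ ($O{\left(I,D \right)} = \left(D + I\right) - 453 = -453 + D + I$)
$270309 - O{\left(Z,514 \right)} = 270309 - \left(-453 + 514 + 623\right) = 270309 - 684 = 269625$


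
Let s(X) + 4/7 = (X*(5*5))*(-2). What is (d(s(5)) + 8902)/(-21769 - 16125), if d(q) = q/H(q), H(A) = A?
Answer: -8903/37894 ≈ -0.23494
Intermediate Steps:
s(X) = -4/7 - 50*X (s(X) = -4/7 + (X*(5*5))*(-2) = -4/7 + (X*25)*(-2) = -4/7 + (25*X)*(-2) = -4/7 - 50*X)
d(q) = 1 (d(q) = q/q = 1)
(d(s(5)) + 8902)/(-21769 - 16125) = (1 + 8902)/(-21769 - 16125) = 8903/(-37894) = 8903*(-1/37894) = -8903/37894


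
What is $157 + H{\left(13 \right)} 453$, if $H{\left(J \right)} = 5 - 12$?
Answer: $-3014$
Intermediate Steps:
$H{\left(J \right)} = -7$ ($H{\left(J \right)} = 5 - 12 = -7$)
$157 + H{\left(13 \right)} 453 = 157 - 3171 = -3014$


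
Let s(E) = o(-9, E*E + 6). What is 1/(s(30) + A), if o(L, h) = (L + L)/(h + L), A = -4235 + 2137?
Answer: -299/627308 ≈ -0.00047664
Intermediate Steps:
A = -2098
o(L, h) = 2*L/(L + h) (o(L, h) = (2*L)/(L + h) = 2*L/(L + h))
s(E) = -18/(-3 + E²) (s(E) = 2*(-9)/(-9 + (E*E + 6)) = 2*(-9)/(-9 + (E² + 6)) = 2*(-9)/(-9 + (6 + E²)) = 2*(-9)/(-3 + E²) = -18/(-3 + E²))
1/(s(30) + A) = 1/(-18/(-3 + 30²) - 2098) = 1/(-18/(-3 + 900) - 2098) = 1/(-18/897 - 2098) = 1/(-18*1/897 - 2098) = 1/(-6/299 - 2098) = 1/(-627308/299) = -299/627308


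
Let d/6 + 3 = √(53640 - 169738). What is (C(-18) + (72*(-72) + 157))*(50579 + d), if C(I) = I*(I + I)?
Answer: -221406619 - 26274*I*√116098 ≈ -2.2141e+8 - 8.9524e+6*I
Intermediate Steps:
d = -18 + 6*I*√116098 (d = -18 + 6*√(53640 - 169738) = -18 + 6*√(-116098) = -18 + 6*(I*√116098) = -18 + 6*I*√116098 ≈ -18.0 + 2044.4*I)
C(I) = 2*I² (C(I) = I*(2*I) = 2*I²)
(C(-18) + (72*(-72) + 157))*(50579 + d) = (2*(-18)² + (72*(-72) + 157))*(50579 + (-18 + 6*I*√116098)) = (2*324 + (-5184 + 157))*(50561 + 6*I*√116098) = (648 - 5027)*(50561 + 6*I*√116098) = -4379*(50561 + 6*I*√116098) = -221406619 - 26274*I*√116098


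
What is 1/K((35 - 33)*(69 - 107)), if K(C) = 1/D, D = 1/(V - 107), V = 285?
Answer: 1/178 ≈ 0.0056180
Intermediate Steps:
D = 1/178 (D = 1/(285 - 107) = 1/178 ≈ 0.0056180)
K(C) = 178 (K(C) = 1/(1/178) = 178)
1/K((35 - 33)*(69 - 107)) = 1/178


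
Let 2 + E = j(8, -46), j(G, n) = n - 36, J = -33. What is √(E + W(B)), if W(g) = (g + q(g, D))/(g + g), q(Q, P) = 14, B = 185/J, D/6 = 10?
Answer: I*√11602090/370 ≈ 9.2059*I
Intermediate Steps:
D = 60 (D = 6*10 = 60)
B = -185/33 (B = 185/(-33) = 185*(-1/33) = -185/33 ≈ -5.6061)
j(G, n) = -36 + n
W(g) = (14 + g)/(2*g) (W(g) = (g + 14)/(g + g) = (14 + g)/((2*g)) = (14 + g)*(1/(2*g)) = (14 + g)/(2*g))
E = -84 (E = -2 + (-36 - 46) = -2 - 82 = -84)
√(E + W(B)) = √(-84 + (14 - 185/33)/(2*(-185/33))) = √(-84 + (½)*(-33/185)*(277/33)) = √(-84 - 277/370) = √(-31357/370) = I*√11602090/370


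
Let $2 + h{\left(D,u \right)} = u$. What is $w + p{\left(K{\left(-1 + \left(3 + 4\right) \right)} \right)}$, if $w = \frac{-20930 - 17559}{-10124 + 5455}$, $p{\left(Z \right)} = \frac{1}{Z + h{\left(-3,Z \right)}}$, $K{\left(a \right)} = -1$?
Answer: $\frac{149287}{18676} \approx 7.9935$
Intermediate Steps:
$h{\left(D,u \right)} = -2 + u$
$p{\left(Z \right)} = \frac{1}{-2 + 2 Z}$ ($p{\left(Z \right)} = \frac{1}{Z + \left(-2 + Z\right)} = \frac{1}{-2 + 2 Z}$)
$w = \frac{38489}{4669}$ ($w = - \frac{38489}{-4669} = \left(-38489\right) \left(- \frac{1}{4669}\right) = \frac{38489}{4669} \approx 8.2435$)
$w + p{\left(K{\left(-1 + \left(3 + 4\right) \right)} \right)} = \frac{38489}{4669} + \frac{1}{2 \left(-1 - 1\right)} = \frac{38489}{4669} + \frac{1}{2 \left(-2\right)} = \frac{38489}{4669} + \frac{1}{2} \left(- \frac{1}{2}\right) = \frac{38489}{4669} - \frac{1}{4} = \frac{149287}{18676}$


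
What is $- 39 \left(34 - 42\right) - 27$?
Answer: $285$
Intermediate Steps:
$- 39 \left(34 - 42\right) - 27 = \left(-39\right) \left(-8\right) - 27 = 312 - 27 = 285$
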